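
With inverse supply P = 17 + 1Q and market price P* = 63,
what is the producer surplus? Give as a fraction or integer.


Minimum supply price (at Q=0): P_min = 17
Quantity supplied at P* = 63:
Q* = (63 - 17)/1 = 46
PS = (1/2) * Q* * (P* - P_min)
PS = (1/2) * 46 * (63 - 17)
PS = (1/2) * 46 * 46 = 1058

1058


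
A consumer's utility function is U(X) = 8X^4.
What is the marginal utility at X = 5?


MU = dU/dX = 8*4*X^(4-1)
MU = 32*X^3
At X = 5:
MU = 32 * 5^3
MU = 32 * 125 = 4000

4000


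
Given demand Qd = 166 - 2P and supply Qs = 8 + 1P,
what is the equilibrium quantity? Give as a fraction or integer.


First find equilibrium price:
166 - 2P = 8 + 1P
P* = 158/3 = 158/3
Then substitute into demand:
Q* = 166 - 2 * 158/3 = 182/3

182/3


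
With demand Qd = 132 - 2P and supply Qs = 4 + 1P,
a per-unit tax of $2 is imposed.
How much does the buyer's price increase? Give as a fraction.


With a per-unit tax, the buyer's price increase depends on relative slopes.
Supply slope: d = 1, Demand slope: b = 2
Buyer's price increase = d * tax / (b + d)
= 1 * 2 / (2 + 1)
= 2 / 3 = 2/3

2/3


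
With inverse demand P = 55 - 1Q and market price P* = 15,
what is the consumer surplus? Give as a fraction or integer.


Maximum willingness to pay (at Q=0): P_max = 55
Quantity demanded at P* = 15:
Q* = (55 - 15)/1 = 40
CS = (1/2) * Q* * (P_max - P*)
CS = (1/2) * 40 * (55 - 15)
CS = (1/2) * 40 * 40 = 800

800


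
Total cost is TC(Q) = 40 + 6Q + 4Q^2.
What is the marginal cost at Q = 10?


MC = dTC/dQ = 6 + 2*4*Q
At Q = 10:
MC = 6 + 8*10
MC = 6 + 80 = 86

86


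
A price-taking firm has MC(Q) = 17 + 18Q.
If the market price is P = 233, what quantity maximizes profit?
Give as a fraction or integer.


In perfect competition, profit is maximized where P = MC.
233 = 17 + 18Q
216 = 18Q
Q* = 216/18 = 12

12


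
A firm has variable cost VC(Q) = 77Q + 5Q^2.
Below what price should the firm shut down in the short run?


AVC(Q) = VC(Q)/Q = 77 + 5Q
AVC is increasing in Q, so minimum AVC is at Q -> 0+.
Min AVC = 77
The firm should shut down if P < 77.

77


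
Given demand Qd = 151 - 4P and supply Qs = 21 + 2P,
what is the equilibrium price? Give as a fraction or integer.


At equilibrium, Qd = Qs.
151 - 4P = 21 + 2P
151 - 21 = 4P + 2P
130 = 6P
P* = 130/6 = 65/3

65/3


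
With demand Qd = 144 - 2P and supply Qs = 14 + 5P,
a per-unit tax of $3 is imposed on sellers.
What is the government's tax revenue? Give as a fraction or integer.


With tax on sellers, new supply: Qs' = 14 + 5(P - 3)
= 5P - 1
New equilibrium quantity:
Q_new = 718/7
Tax revenue = tax * Q_new = 3 * 718/7 = 2154/7

2154/7


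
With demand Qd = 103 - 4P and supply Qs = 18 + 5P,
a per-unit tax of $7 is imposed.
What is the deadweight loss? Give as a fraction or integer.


Pre-tax equilibrium quantity: Q* = 587/9
Post-tax equilibrium quantity: Q_tax = 149/3
Reduction in quantity: Q* - Q_tax = 140/9
DWL = (1/2) * tax * (Q* - Q_tax)
DWL = (1/2) * 7 * 140/9 = 490/9

490/9


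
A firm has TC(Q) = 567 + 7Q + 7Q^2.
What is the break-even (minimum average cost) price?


AC(Q) = 567/Q + 7 + 7Q
To minimize: dAC/dQ = -567/Q^2 + 7 = 0
Q^2 = 567/7 = 81
Q* = 9
Min AC = 567/9 + 7 + 7*9
Min AC = 63 + 7 + 63 = 133

133


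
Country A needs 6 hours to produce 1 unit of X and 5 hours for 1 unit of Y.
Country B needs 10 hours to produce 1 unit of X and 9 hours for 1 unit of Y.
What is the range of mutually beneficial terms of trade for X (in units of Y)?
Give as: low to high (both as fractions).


Opportunity cost of X for Country A = hours_X / hours_Y = 6/5 = 6/5 units of Y
Opportunity cost of X for Country B = hours_X / hours_Y = 10/9 = 10/9 units of Y
Terms of trade must be between the two opportunity costs.
Range: 10/9 to 6/5

10/9 to 6/5


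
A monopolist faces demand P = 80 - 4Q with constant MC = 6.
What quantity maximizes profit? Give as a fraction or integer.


TR = P*Q = (80 - 4Q)Q = 80Q - 4Q^2
MR = dTR/dQ = 80 - 8Q
Set MR = MC:
80 - 8Q = 6
74 = 8Q
Q* = 74/8 = 37/4

37/4


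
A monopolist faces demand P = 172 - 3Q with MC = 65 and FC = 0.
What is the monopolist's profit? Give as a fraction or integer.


MR = MC: 172 - 6Q = 65
Q* = 107/6
P* = 172 - 3*107/6 = 237/2
Profit = (P* - MC)*Q* - FC
= (237/2 - 65)*107/6 - 0
= 107/2*107/6 - 0
= 11449/12 - 0 = 11449/12

11449/12


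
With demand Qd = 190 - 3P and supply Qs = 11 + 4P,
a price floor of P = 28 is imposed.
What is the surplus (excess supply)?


At P = 28:
Qd = 190 - 3*28 = 106
Qs = 11 + 4*28 = 123
Surplus = Qs - Qd = 123 - 106 = 17

17


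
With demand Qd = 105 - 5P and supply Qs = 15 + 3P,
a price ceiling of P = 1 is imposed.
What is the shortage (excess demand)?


At P = 1:
Qd = 105 - 5*1 = 100
Qs = 15 + 3*1 = 18
Shortage = Qd - Qs = 100 - 18 = 82

82


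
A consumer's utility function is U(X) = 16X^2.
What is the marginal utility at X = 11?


MU = dU/dX = 16*2*X^(2-1)
MU = 32*X^1
At X = 11:
MU = 32 * 11^1
MU = 32 * 11 = 352

352


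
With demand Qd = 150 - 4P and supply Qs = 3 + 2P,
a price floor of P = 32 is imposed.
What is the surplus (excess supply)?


At P = 32:
Qd = 150 - 4*32 = 22
Qs = 3 + 2*32 = 67
Surplus = Qs - Qd = 67 - 22 = 45

45


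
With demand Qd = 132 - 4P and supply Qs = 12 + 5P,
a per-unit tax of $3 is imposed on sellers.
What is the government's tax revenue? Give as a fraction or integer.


With tax on sellers, new supply: Qs' = 12 + 5(P - 3)
= 5P - 3
New equilibrium quantity:
Q_new = 72
Tax revenue = tax * Q_new = 3 * 72 = 216

216


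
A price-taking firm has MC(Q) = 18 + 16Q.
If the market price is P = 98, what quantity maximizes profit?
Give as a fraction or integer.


In perfect competition, profit is maximized where P = MC.
98 = 18 + 16Q
80 = 16Q
Q* = 80/16 = 5

5


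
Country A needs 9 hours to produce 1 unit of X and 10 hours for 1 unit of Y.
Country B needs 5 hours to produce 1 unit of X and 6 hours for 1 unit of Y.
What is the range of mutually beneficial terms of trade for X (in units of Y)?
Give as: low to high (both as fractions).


Opportunity cost of X for Country A = hours_X / hours_Y = 9/10 = 9/10 units of Y
Opportunity cost of X for Country B = hours_X / hours_Y = 5/6 = 5/6 units of Y
Terms of trade must be between the two opportunity costs.
Range: 5/6 to 9/10

5/6 to 9/10


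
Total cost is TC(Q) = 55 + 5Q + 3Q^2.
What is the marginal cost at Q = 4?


MC = dTC/dQ = 5 + 2*3*Q
At Q = 4:
MC = 5 + 6*4
MC = 5 + 24 = 29

29


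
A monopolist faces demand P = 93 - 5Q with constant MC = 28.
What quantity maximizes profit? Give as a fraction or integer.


TR = P*Q = (93 - 5Q)Q = 93Q - 5Q^2
MR = dTR/dQ = 93 - 10Q
Set MR = MC:
93 - 10Q = 28
65 = 10Q
Q* = 65/10 = 13/2

13/2


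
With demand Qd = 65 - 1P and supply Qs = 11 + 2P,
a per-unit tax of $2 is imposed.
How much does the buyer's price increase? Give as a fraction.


With a per-unit tax, the buyer's price increase depends on relative slopes.
Supply slope: d = 2, Demand slope: b = 1
Buyer's price increase = d * tax / (b + d)
= 2 * 2 / (1 + 2)
= 4 / 3 = 4/3

4/3


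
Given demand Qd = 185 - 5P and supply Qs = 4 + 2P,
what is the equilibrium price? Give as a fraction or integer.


At equilibrium, Qd = Qs.
185 - 5P = 4 + 2P
185 - 4 = 5P + 2P
181 = 7P
P* = 181/7 = 181/7

181/7


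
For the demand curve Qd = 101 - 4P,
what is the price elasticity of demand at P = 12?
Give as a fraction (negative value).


dQ/dP = -4
At P = 12: Q = 101 - 4*12 = 53
E = (dQ/dP)(P/Q) = (-4)(12/53) = -48/53

-48/53


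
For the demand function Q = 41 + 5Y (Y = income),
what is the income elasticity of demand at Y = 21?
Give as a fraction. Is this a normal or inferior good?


dQ/dY = 5
At Y = 21: Q = 41 + 5*21 = 146
Ey = (dQ/dY)(Y/Q) = 5 * 21 / 146 = 105/146
Since Ey > 0, this is a normal good.

105/146 (normal good)


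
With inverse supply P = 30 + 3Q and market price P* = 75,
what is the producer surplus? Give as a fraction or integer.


Minimum supply price (at Q=0): P_min = 30
Quantity supplied at P* = 75:
Q* = (75 - 30)/3 = 15
PS = (1/2) * Q* * (P* - P_min)
PS = (1/2) * 15 * (75 - 30)
PS = (1/2) * 15 * 45 = 675/2

675/2


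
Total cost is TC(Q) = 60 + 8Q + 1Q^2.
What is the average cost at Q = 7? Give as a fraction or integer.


TC(7) = 60 + 8*7 + 1*7^2
TC(7) = 60 + 56 + 49 = 165
AC = TC/Q = 165/7 = 165/7

165/7


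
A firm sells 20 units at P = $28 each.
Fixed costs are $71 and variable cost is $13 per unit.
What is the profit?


Total Revenue = P * Q = 28 * 20 = $560
Total Cost = FC + VC*Q = 71 + 13*20 = $331
Profit = TR - TC = 560 - 331 = $229

$229


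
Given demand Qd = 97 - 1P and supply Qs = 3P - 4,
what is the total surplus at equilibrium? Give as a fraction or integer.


Find equilibrium: 97 - 1P = 3P - 4
97 + 4 = 4P
P* = 101/4 = 101/4
Q* = 3*101/4 - 4 = 287/4
Inverse demand: P = 97 - Q/1, so P_max = 97
Inverse supply: P = 4/3 + Q/3, so P_min = 4/3
CS = (1/2) * 287/4 * (97 - 101/4) = 82369/32
PS = (1/2) * 287/4 * (101/4 - 4/3) = 82369/96
TS = CS + PS = 82369/32 + 82369/96 = 82369/24

82369/24


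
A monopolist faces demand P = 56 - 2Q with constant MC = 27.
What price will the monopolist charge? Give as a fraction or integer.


MR = 56 - 4Q
Set MR = MC: 56 - 4Q = 27
Q* = 29/4
Substitute into demand:
P* = 56 - 2*29/4 = 83/2

83/2


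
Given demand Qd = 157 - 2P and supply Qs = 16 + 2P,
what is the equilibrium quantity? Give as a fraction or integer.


First find equilibrium price:
157 - 2P = 16 + 2P
P* = 141/4 = 141/4
Then substitute into demand:
Q* = 157 - 2 * 141/4 = 173/2

173/2


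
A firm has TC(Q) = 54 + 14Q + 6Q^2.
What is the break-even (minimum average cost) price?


AC(Q) = 54/Q + 14 + 6Q
To minimize: dAC/dQ = -54/Q^2 + 6 = 0
Q^2 = 54/6 = 9
Q* = 3
Min AC = 54/3 + 14 + 6*3
Min AC = 18 + 14 + 18 = 50

50


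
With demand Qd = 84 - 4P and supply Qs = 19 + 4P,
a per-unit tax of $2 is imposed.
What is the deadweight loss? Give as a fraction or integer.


Pre-tax equilibrium quantity: Q* = 103/2
Post-tax equilibrium quantity: Q_tax = 95/2
Reduction in quantity: Q* - Q_tax = 4
DWL = (1/2) * tax * (Q* - Q_tax)
DWL = (1/2) * 2 * 4 = 4

4


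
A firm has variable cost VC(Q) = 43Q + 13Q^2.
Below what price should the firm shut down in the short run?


AVC(Q) = VC(Q)/Q = 43 + 13Q
AVC is increasing in Q, so minimum AVC is at Q -> 0+.
Min AVC = 43
The firm should shut down if P < 43.

43


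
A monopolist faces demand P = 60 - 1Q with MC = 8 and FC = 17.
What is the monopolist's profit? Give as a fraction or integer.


MR = MC: 60 - 2Q = 8
Q* = 26
P* = 60 - 1*26 = 34
Profit = (P* - MC)*Q* - FC
= (34 - 8)*26 - 17
= 26*26 - 17
= 676 - 17 = 659

659


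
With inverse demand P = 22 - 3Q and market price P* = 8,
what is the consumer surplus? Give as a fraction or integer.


Maximum willingness to pay (at Q=0): P_max = 22
Quantity demanded at P* = 8:
Q* = (22 - 8)/3 = 14/3
CS = (1/2) * Q* * (P_max - P*)
CS = (1/2) * 14/3 * (22 - 8)
CS = (1/2) * 14/3 * 14 = 98/3

98/3


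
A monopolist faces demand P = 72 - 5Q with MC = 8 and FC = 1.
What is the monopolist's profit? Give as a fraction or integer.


MR = MC: 72 - 10Q = 8
Q* = 32/5
P* = 72 - 5*32/5 = 40
Profit = (P* - MC)*Q* - FC
= (40 - 8)*32/5 - 1
= 32*32/5 - 1
= 1024/5 - 1 = 1019/5

1019/5


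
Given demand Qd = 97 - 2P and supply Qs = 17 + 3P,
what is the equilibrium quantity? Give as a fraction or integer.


First find equilibrium price:
97 - 2P = 17 + 3P
P* = 80/5 = 16
Then substitute into demand:
Q* = 97 - 2 * 16 = 65

65


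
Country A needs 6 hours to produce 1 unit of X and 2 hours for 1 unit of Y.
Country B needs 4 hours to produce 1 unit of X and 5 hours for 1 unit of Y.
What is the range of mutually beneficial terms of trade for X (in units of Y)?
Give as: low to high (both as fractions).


Opportunity cost of X for Country A = hours_X / hours_Y = 6/2 = 3 units of Y
Opportunity cost of X for Country B = hours_X / hours_Y = 4/5 = 4/5 units of Y
Terms of trade must be between the two opportunity costs.
Range: 4/5 to 3

4/5 to 3


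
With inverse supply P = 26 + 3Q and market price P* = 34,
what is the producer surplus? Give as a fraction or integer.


Minimum supply price (at Q=0): P_min = 26
Quantity supplied at P* = 34:
Q* = (34 - 26)/3 = 8/3
PS = (1/2) * Q* * (P* - P_min)
PS = (1/2) * 8/3 * (34 - 26)
PS = (1/2) * 8/3 * 8 = 32/3

32/3


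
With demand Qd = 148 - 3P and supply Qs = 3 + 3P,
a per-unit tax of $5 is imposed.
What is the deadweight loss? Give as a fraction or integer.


Pre-tax equilibrium quantity: Q* = 151/2
Post-tax equilibrium quantity: Q_tax = 68
Reduction in quantity: Q* - Q_tax = 15/2
DWL = (1/2) * tax * (Q* - Q_tax)
DWL = (1/2) * 5 * 15/2 = 75/4

75/4


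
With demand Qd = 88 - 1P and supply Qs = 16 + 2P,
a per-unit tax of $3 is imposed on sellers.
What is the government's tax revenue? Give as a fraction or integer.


With tax on sellers, new supply: Qs' = 16 + 2(P - 3)
= 10 + 2P
New equilibrium quantity:
Q_new = 62
Tax revenue = tax * Q_new = 3 * 62 = 186

186


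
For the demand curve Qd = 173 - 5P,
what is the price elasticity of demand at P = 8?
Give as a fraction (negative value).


dQ/dP = -5
At P = 8: Q = 173 - 5*8 = 133
E = (dQ/dP)(P/Q) = (-5)(8/133) = -40/133

-40/133


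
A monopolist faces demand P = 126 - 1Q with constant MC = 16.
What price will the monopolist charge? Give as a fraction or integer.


MR = 126 - 2Q
Set MR = MC: 126 - 2Q = 16
Q* = 55
Substitute into demand:
P* = 126 - 1*55 = 71

71


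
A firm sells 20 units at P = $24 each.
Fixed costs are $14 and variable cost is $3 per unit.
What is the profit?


Total Revenue = P * Q = 24 * 20 = $480
Total Cost = FC + VC*Q = 14 + 3*20 = $74
Profit = TR - TC = 480 - 74 = $406

$406


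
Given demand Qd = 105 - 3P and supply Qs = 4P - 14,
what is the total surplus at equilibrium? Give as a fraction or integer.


Find equilibrium: 105 - 3P = 4P - 14
105 + 14 = 7P
P* = 119/7 = 17
Q* = 4*17 - 14 = 54
Inverse demand: P = 35 - Q/3, so P_max = 35
Inverse supply: P = 7/2 + Q/4, so P_min = 7/2
CS = (1/2) * 54 * (35 - 17) = 486
PS = (1/2) * 54 * (17 - 7/2) = 729/2
TS = CS + PS = 486 + 729/2 = 1701/2

1701/2


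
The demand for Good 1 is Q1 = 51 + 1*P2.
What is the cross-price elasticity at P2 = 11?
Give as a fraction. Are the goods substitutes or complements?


dQ1/dP2 = 1
At P2 = 11: Q1 = 51 + 1*11 = 62
Exy = (dQ1/dP2)(P2/Q1) = 1 * 11 / 62 = 11/62
Since Exy > 0, the goods are substitutes.

11/62 (substitutes)


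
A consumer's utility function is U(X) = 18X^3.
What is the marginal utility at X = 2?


MU = dU/dX = 18*3*X^(3-1)
MU = 54*X^2
At X = 2:
MU = 54 * 2^2
MU = 54 * 4 = 216

216


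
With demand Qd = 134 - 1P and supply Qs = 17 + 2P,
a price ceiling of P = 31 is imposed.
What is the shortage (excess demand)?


At P = 31:
Qd = 134 - 1*31 = 103
Qs = 17 + 2*31 = 79
Shortage = Qd - Qs = 103 - 79 = 24

24


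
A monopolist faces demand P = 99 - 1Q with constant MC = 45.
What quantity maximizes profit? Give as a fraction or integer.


TR = P*Q = (99 - 1Q)Q = 99Q - 1Q^2
MR = dTR/dQ = 99 - 2Q
Set MR = MC:
99 - 2Q = 45
54 = 2Q
Q* = 54/2 = 27

27


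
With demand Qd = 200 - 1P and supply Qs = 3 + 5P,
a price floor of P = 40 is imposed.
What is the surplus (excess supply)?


At P = 40:
Qd = 200 - 1*40 = 160
Qs = 3 + 5*40 = 203
Surplus = Qs - Qd = 203 - 160 = 43

43


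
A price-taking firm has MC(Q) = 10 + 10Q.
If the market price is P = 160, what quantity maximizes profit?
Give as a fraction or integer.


In perfect competition, profit is maximized where P = MC.
160 = 10 + 10Q
150 = 10Q
Q* = 150/10 = 15

15


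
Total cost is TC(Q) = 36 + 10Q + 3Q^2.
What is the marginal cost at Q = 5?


MC = dTC/dQ = 10 + 2*3*Q
At Q = 5:
MC = 10 + 6*5
MC = 10 + 30 = 40

40


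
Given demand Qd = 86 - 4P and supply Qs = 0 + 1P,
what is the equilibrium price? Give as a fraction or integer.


At equilibrium, Qd = Qs.
86 - 4P = 0 + 1P
86 - 0 = 4P + 1P
86 = 5P
P* = 86/5 = 86/5

86/5


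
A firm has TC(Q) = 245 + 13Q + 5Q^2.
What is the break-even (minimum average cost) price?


AC(Q) = 245/Q + 13 + 5Q
To minimize: dAC/dQ = -245/Q^2 + 5 = 0
Q^2 = 245/5 = 49
Q* = 7
Min AC = 245/7 + 13 + 5*7
Min AC = 35 + 13 + 35 = 83

83


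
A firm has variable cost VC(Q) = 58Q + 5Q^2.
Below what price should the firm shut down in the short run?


AVC(Q) = VC(Q)/Q = 58 + 5Q
AVC is increasing in Q, so minimum AVC is at Q -> 0+.
Min AVC = 58
The firm should shut down if P < 58.

58


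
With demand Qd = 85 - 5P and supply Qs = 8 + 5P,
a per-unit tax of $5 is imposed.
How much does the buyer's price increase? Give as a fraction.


With a per-unit tax, the buyer's price increase depends on relative slopes.
Supply slope: d = 5, Demand slope: b = 5
Buyer's price increase = d * tax / (b + d)
= 5 * 5 / (5 + 5)
= 25 / 10 = 5/2

5/2


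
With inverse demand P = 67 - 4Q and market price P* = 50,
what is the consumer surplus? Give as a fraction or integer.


Maximum willingness to pay (at Q=0): P_max = 67
Quantity demanded at P* = 50:
Q* = (67 - 50)/4 = 17/4
CS = (1/2) * Q* * (P_max - P*)
CS = (1/2) * 17/4 * (67 - 50)
CS = (1/2) * 17/4 * 17 = 289/8

289/8


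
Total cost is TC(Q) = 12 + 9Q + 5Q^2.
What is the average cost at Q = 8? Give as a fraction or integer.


TC(8) = 12 + 9*8 + 5*8^2
TC(8) = 12 + 72 + 320 = 404
AC = TC/Q = 404/8 = 101/2

101/2


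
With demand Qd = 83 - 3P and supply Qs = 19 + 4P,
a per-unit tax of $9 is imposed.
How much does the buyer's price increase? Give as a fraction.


With a per-unit tax, the buyer's price increase depends on relative slopes.
Supply slope: d = 4, Demand slope: b = 3
Buyer's price increase = d * tax / (b + d)
= 4 * 9 / (3 + 4)
= 36 / 7 = 36/7

36/7


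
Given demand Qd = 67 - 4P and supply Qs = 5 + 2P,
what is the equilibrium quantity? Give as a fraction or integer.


First find equilibrium price:
67 - 4P = 5 + 2P
P* = 62/6 = 31/3
Then substitute into demand:
Q* = 67 - 4 * 31/3 = 77/3

77/3


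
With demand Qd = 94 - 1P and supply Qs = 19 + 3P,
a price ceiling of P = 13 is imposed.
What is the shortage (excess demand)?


At P = 13:
Qd = 94 - 1*13 = 81
Qs = 19 + 3*13 = 58
Shortage = Qd - Qs = 81 - 58 = 23

23


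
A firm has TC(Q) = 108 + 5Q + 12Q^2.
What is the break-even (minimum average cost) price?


AC(Q) = 108/Q + 5 + 12Q
To minimize: dAC/dQ = -108/Q^2 + 12 = 0
Q^2 = 108/12 = 9
Q* = 3
Min AC = 108/3 + 5 + 12*3
Min AC = 36 + 5 + 36 = 77

77


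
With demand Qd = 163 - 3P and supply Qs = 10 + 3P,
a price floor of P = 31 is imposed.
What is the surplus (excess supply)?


At P = 31:
Qd = 163 - 3*31 = 70
Qs = 10 + 3*31 = 103
Surplus = Qs - Qd = 103 - 70 = 33

33


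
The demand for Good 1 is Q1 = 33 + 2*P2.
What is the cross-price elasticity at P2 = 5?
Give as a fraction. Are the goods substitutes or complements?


dQ1/dP2 = 2
At P2 = 5: Q1 = 33 + 2*5 = 43
Exy = (dQ1/dP2)(P2/Q1) = 2 * 5 / 43 = 10/43
Since Exy > 0, the goods are substitutes.

10/43 (substitutes)


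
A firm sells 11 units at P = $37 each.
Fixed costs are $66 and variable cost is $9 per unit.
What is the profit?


Total Revenue = P * Q = 37 * 11 = $407
Total Cost = FC + VC*Q = 66 + 9*11 = $165
Profit = TR - TC = 407 - 165 = $242

$242


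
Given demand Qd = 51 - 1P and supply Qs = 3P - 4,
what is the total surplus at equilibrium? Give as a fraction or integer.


Find equilibrium: 51 - 1P = 3P - 4
51 + 4 = 4P
P* = 55/4 = 55/4
Q* = 3*55/4 - 4 = 149/4
Inverse demand: P = 51 - Q/1, so P_max = 51
Inverse supply: P = 4/3 + Q/3, so P_min = 4/3
CS = (1/2) * 149/4 * (51 - 55/4) = 22201/32
PS = (1/2) * 149/4 * (55/4 - 4/3) = 22201/96
TS = CS + PS = 22201/32 + 22201/96 = 22201/24

22201/24


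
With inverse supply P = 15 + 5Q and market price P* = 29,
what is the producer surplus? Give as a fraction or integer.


Minimum supply price (at Q=0): P_min = 15
Quantity supplied at P* = 29:
Q* = (29 - 15)/5 = 14/5
PS = (1/2) * Q* * (P* - P_min)
PS = (1/2) * 14/5 * (29 - 15)
PS = (1/2) * 14/5 * 14 = 98/5

98/5


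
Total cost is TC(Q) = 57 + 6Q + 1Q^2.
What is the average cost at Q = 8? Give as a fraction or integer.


TC(8) = 57 + 6*8 + 1*8^2
TC(8) = 57 + 48 + 64 = 169
AC = TC/Q = 169/8 = 169/8

169/8


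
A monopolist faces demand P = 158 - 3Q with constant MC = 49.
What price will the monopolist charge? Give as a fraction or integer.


MR = 158 - 6Q
Set MR = MC: 158 - 6Q = 49
Q* = 109/6
Substitute into demand:
P* = 158 - 3*109/6 = 207/2

207/2


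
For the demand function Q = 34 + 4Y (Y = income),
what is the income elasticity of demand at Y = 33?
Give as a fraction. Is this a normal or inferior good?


dQ/dY = 4
At Y = 33: Q = 34 + 4*33 = 166
Ey = (dQ/dY)(Y/Q) = 4 * 33 / 166 = 66/83
Since Ey > 0, this is a normal good.

66/83 (normal good)


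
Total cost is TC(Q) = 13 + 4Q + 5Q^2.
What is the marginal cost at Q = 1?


MC = dTC/dQ = 4 + 2*5*Q
At Q = 1:
MC = 4 + 10*1
MC = 4 + 10 = 14

14


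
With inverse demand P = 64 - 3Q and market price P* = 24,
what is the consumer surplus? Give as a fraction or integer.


Maximum willingness to pay (at Q=0): P_max = 64
Quantity demanded at P* = 24:
Q* = (64 - 24)/3 = 40/3
CS = (1/2) * Q* * (P_max - P*)
CS = (1/2) * 40/3 * (64 - 24)
CS = (1/2) * 40/3 * 40 = 800/3

800/3


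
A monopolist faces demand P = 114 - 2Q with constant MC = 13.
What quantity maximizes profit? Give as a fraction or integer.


TR = P*Q = (114 - 2Q)Q = 114Q - 2Q^2
MR = dTR/dQ = 114 - 4Q
Set MR = MC:
114 - 4Q = 13
101 = 4Q
Q* = 101/4 = 101/4

101/4


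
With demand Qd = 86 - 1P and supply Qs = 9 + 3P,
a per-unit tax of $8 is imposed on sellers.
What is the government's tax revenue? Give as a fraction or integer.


With tax on sellers, new supply: Qs' = 9 + 3(P - 8)
= 3P - 15
New equilibrium quantity:
Q_new = 243/4
Tax revenue = tax * Q_new = 8 * 243/4 = 486

486


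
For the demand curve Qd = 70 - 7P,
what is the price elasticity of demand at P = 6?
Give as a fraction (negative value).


dQ/dP = -7
At P = 6: Q = 70 - 7*6 = 28
E = (dQ/dP)(P/Q) = (-7)(6/28) = -3/2

-3/2


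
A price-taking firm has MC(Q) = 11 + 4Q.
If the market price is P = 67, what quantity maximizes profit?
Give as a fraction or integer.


In perfect competition, profit is maximized where P = MC.
67 = 11 + 4Q
56 = 4Q
Q* = 56/4 = 14

14


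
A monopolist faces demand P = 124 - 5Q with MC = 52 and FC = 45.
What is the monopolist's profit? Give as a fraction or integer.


MR = MC: 124 - 10Q = 52
Q* = 36/5
P* = 124 - 5*36/5 = 88
Profit = (P* - MC)*Q* - FC
= (88 - 52)*36/5 - 45
= 36*36/5 - 45
= 1296/5 - 45 = 1071/5

1071/5


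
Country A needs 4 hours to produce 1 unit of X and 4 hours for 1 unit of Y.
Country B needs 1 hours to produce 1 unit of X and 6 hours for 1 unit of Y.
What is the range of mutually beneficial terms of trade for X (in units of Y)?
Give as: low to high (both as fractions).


Opportunity cost of X for Country A = hours_X / hours_Y = 4/4 = 1 units of Y
Opportunity cost of X for Country B = hours_X / hours_Y = 1/6 = 1/6 units of Y
Terms of trade must be between the two opportunity costs.
Range: 1/6 to 1

1/6 to 1


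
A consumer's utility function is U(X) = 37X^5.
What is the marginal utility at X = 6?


MU = dU/dX = 37*5*X^(5-1)
MU = 185*X^4
At X = 6:
MU = 185 * 6^4
MU = 185 * 1296 = 239760

239760


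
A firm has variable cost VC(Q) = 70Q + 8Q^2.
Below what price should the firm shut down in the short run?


AVC(Q) = VC(Q)/Q = 70 + 8Q
AVC is increasing in Q, so minimum AVC is at Q -> 0+.
Min AVC = 70
The firm should shut down if P < 70.

70


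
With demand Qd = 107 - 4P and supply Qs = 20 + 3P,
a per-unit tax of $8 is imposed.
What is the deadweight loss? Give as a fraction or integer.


Pre-tax equilibrium quantity: Q* = 401/7
Post-tax equilibrium quantity: Q_tax = 305/7
Reduction in quantity: Q* - Q_tax = 96/7
DWL = (1/2) * tax * (Q* - Q_tax)
DWL = (1/2) * 8 * 96/7 = 384/7

384/7


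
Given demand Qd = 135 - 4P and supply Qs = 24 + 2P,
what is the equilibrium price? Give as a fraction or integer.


At equilibrium, Qd = Qs.
135 - 4P = 24 + 2P
135 - 24 = 4P + 2P
111 = 6P
P* = 111/6 = 37/2

37/2


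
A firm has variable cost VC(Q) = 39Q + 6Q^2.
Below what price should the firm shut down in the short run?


AVC(Q) = VC(Q)/Q = 39 + 6Q
AVC is increasing in Q, so minimum AVC is at Q -> 0+.
Min AVC = 39
The firm should shut down if P < 39.

39


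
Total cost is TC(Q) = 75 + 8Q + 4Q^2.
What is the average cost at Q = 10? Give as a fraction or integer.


TC(10) = 75 + 8*10 + 4*10^2
TC(10) = 75 + 80 + 400 = 555
AC = TC/Q = 555/10 = 111/2

111/2


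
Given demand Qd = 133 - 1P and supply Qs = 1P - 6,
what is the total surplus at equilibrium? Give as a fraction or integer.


Find equilibrium: 133 - 1P = 1P - 6
133 + 6 = 2P
P* = 139/2 = 139/2
Q* = 1*139/2 - 6 = 127/2
Inverse demand: P = 133 - Q/1, so P_max = 133
Inverse supply: P = 6 + Q/1, so P_min = 6
CS = (1/2) * 127/2 * (133 - 139/2) = 16129/8
PS = (1/2) * 127/2 * (139/2 - 6) = 16129/8
TS = CS + PS = 16129/8 + 16129/8 = 16129/4

16129/4


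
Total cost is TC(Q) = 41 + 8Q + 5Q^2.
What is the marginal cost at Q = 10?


MC = dTC/dQ = 8 + 2*5*Q
At Q = 10:
MC = 8 + 10*10
MC = 8 + 100 = 108

108


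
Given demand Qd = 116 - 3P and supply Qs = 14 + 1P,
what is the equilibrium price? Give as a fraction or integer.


At equilibrium, Qd = Qs.
116 - 3P = 14 + 1P
116 - 14 = 3P + 1P
102 = 4P
P* = 102/4 = 51/2

51/2


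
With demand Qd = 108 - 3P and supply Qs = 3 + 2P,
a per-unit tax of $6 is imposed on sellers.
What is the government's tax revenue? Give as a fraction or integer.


With tax on sellers, new supply: Qs' = 3 + 2(P - 6)
= 2P - 9
New equilibrium quantity:
Q_new = 189/5
Tax revenue = tax * Q_new = 6 * 189/5 = 1134/5

1134/5


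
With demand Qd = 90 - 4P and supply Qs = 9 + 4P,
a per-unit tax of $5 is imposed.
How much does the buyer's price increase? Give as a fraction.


With a per-unit tax, the buyer's price increase depends on relative slopes.
Supply slope: d = 4, Demand slope: b = 4
Buyer's price increase = d * tax / (b + d)
= 4 * 5 / (4 + 4)
= 20 / 8 = 5/2

5/2


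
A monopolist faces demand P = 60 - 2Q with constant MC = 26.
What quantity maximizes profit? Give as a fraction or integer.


TR = P*Q = (60 - 2Q)Q = 60Q - 2Q^2
MR = dTR/dQ = 60 - 4Q
Set MR = MC:
60 - 4Q = 26
34 = 4Q
Q* = 34/4 = 17/2

17/2


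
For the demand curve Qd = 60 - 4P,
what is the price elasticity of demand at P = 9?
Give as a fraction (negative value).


dQ/dP = -4
At P = 9: Q = 60 - 4*9 = 24
E = (dQ/dP)(P/Q) = (-4)(9/24) = -3/2

-3/2


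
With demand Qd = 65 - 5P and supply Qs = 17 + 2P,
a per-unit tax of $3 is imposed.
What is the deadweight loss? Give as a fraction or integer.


Pre-tax equilibrium quantity: Q* = 215/7
Post-tax equilibrium quantity: Q_tax = 185/7
Reduction in quantity: Q* - Q_tax = 30/7
DWL = (1/2) * tax * (Q* - Q_tax)
DWL = (1/2) * 3 * 30/7 = 45/7

45/7


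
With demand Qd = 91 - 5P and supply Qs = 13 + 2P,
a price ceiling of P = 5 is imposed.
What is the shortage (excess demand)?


At P = 5:
Qd = 91 - 5*5 = 66
Qs = 13 + 2*5 = 23
Shortage = Qd - Qs = 66 - 23 = 43

43


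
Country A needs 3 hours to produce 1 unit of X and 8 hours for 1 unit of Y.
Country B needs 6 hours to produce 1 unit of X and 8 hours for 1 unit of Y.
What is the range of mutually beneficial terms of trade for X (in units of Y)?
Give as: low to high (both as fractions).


Opportunity cost of X for Country A = hours_X / hours_Y = 3/8 = 3/8 units of Y
Opportunity cost of X for Country B = hours_X / hours_Y = 6/8 = 3/4 units of Y
Terms of trade must be between the two opportunity costs.
Range: 3/8 to 3/4

3/8 to 3/4


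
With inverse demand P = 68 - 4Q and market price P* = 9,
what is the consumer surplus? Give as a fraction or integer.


Maximum willingness to pay (at Q=0): P_max = 68
Quantity demanded at P* = 9:
Q* = (68 - 9)/4 = 59/4
CS = (1/2) * Q* * (P_max - P*)
CS = (1/2) * 59/4 * (68 - 9)
CS = (1/2) * 59/4 * 59 = 3481/8

3481/8


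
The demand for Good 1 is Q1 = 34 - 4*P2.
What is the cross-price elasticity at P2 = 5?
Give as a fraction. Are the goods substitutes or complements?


dQ1/dP2 = -4
At P2 = 5: Q1 = 34 - 4*5 = 14
Exy = (dQ1/dP2)(P2/Q1) = -4 * 5 / 14 = -10/7
Since Exy < 0, the goods are complements.

-10/7 (complements)


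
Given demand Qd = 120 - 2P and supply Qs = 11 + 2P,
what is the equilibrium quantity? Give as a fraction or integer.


First find equilibrium price:
120 - 2P = 11 + 2P
P* = 109/4 = 109/4
Then substitute into demand:
Q* = 120 - 2 * 109/4 = 131/2

131/2


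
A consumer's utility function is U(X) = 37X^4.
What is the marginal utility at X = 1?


MU = dU/dX = 37*4*X^(4-1)
MU = 148*X^3
At X = 1:
MU = 148 * 1^3
MU = 148 * 1 = 148

148


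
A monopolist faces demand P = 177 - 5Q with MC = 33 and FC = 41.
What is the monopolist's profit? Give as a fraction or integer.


MR = MC: 177 - 10Q = 33
Q* = 72/5
P* = 177 - 5*72/5 = 105
Profit = (P* - MC)*Q* - FC
= (105 - 33)*72/5 - 41
= 72*72/5 - 41
= 5184/5 - 41 = 4979/5

4979/5


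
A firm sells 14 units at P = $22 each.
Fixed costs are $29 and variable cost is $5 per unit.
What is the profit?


Total Revenue = P * Q = 22 * 14 = $308
Total Cost = FC + VC*Q = 29 + 5*14 = $99
Profit = TR - TC = 308 - 99 = $209

$209


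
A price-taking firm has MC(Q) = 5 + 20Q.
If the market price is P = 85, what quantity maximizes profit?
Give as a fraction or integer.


In perfect competition, profit is maximized where P = MC.
85 = 5 + 20Q
80 = 20Q
Q* = 80/20 = 4

4


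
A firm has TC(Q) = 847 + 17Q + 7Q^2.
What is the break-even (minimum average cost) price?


AC(Q) = 847/Q + 17 + 7Q
To minimize: dAC/dQ = -847/Q^2 + 7 = 0
Q^2 = 847/7 = 121
Q* = 11
Min AC = 847/11 + 17 + 7*11
Min AC = 77 + 17 + 77 = 171

171


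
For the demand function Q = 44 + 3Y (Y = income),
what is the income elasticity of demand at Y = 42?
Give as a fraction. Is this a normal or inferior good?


dQ/dY = 3
At Y = 42: Q = 44 + 3*42 = 170
Ey = (dQ/dY)(Y/Q) = 3 * 42 / 170 = 63/85
Since Ey > 0, this is a normal good.

63/85 (normal good)


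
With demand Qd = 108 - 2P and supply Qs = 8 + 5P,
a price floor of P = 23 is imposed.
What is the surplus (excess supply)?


At P = 23:
Qd = 108 - 2*23 = 62
Qs = 8 + 5*23 = 123
Surplus = Qs - Qd = 123 - 62 = 61

61


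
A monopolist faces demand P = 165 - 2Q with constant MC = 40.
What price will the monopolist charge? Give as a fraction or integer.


MR = 165 - 4Q
Set MR = MC: 165 - 4Q = 40
Q* = 125/4
Substitute into demand:
P* = 165 - 2*125/4 = 205/2

205/2


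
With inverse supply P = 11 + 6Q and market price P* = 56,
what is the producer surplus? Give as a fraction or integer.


Minimum supply price (at Q=0): P_min = 11
Quantity supplied at P* = 56:
Q* = (56 - 11)/6 = 15/2
PS = (1/2) * Q* * (P* - P_min)
PS = (1/2) * 15/2 * (56 - 11)
PS = (1/2) * 15/2 * 45 = 675/4

675/4


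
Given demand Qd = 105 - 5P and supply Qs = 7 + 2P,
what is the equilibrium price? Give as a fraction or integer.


At equilibrium, Qd = Qs.
105 - 5P = 7 + 2P
105 - 7 = 5P + 2P
98 = 7P
P* = 98/7 = 14

14


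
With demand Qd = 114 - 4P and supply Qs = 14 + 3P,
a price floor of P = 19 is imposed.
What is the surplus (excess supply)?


At P = 19:
Qd = 114 - 4*19 = 38
Qs = 14 + 3*19 = 71
Surplus = Qs - Qd = 71 - 38 = 33

33


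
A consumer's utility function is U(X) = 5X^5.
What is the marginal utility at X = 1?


MU = dU/dX = 5*5*X^(5-1)
MU = 25*X^4
At X = 1:
MU = 25 * 1^4
MU = 25 * 1 = 25

25


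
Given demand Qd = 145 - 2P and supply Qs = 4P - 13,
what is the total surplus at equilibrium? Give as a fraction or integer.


Find equilibrium: 145 - 2P = 4P - 13
145 + 13 = 6P
P* = 158/6 = 79/3
Q* = 4*79/3 - 13 = 277/3
Inverse demand: P = 145/2 - Q/2, so P_max = 145/2
Inverse supply: P = 13/4 + Q/4, so P_min = 13/4
CS = (1/2) * 277/3 * (145/2 - 79/3) = 76729/36
PS = (1/2) * 277/3 * (79/3 - 13/4) = 76729/72
TS = CS + PS = 76729/36 + 76729/72 = 76729/24

76729/24


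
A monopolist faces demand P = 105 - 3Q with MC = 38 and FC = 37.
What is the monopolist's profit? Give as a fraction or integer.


MR = MC: 105 - 6Q = 38
Q* = 67/6
P* = 105 - 3*67/6 = 143/2
Profit = (P* - MC)*Q* - FC
= (143/2 - 38)*67/6 - 37
= 67/2*67/6 - 37
= 4489/12 - 37 = 4045/12

4045/12


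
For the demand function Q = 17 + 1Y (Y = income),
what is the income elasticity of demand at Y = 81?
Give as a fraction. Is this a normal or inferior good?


dQ/dY = 1
At Y = 81: Q = 17 + 1*81 = 98
Ey = (dQ/dY)(Y/Q) = 1 * 81 / 98 = 81/98
Since Ey > 0, this is a normal good.

81/98 (normal good)


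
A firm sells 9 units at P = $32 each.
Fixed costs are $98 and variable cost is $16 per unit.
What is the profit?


Total Revenue = P * Q = 32 * 9 = $288
Total Cost = FC + VC*Q = 98 + 16*9 = $242
Profit = TR - TC = 288 - 242 = $46

$46


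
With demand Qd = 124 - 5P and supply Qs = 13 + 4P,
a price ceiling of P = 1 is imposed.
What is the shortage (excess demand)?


At P = 1:
Qd = 124 - 5*1 = 119
Qs = 13 + 4*1 = 17
Shortage = Qd - Qs = 119 - 17 = 102

102


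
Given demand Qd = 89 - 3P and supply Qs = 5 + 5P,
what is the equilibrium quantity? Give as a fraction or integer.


First find equilibrium price:
89 - 3P = 5 + 5P
P* = 84/8 = 21/2
Then substitute into demand:
Q* = 89 - 3 * 21/2 = 115/2

115/2


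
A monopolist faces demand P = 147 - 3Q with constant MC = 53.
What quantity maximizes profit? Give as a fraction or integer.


TR = P*Q = (147 - 3Q)Q = 147Q - 3Q^2
MR = dTR/dQ = 147 - 6Q
Set MR = MC:
147 - 6Q = 53
94 = 6Q
Q* = 94/6 = 47/3

47/3


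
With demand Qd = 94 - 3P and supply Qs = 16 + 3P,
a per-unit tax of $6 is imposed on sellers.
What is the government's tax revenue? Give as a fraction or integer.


With tax on sellers, new supply: Qs' = 16 + 3(P - 6)
= 3P - 2
New equilibrium quantity:
Q_new = 46
Tax revenue = tax * Q_new = 6 * 46 = 276

276


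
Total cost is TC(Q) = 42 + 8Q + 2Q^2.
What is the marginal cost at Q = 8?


MC = dTC/dQ = 8 + 2*2*Q
At Q = 8:
MC = 8 + 4*8
MC = 8 + 32 = 40

40


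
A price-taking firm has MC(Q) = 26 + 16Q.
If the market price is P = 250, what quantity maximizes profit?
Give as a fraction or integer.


In perfect competition, profit is maximized where P = MC.
250 = 26 + 16Q
224 = 16Q
Q* = 224/16 = 14

14


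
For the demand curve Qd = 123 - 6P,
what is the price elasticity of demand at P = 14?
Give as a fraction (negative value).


dQ/dP = -6
At P = 14: Q = 123 - 6*14 = 39
E = (dQ/dP)(P/Q) = (-6)(14/39) = -28/13

-28/13


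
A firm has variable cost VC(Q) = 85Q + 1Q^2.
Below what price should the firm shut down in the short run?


AVC(Q) = VC(Q)/Q = 85 + 1Q
AVC is increasing in Q, so minimum AVC is at Q -> 0+.
Min AVC = 85
The firm should shut down if P < 85.

85


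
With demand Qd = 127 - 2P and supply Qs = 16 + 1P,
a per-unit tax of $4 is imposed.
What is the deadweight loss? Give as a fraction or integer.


Pre-tax equilibrium quantity: Q* = 53
Post-tax equilibrium quantity: Q_tax = 151/3
Reduction in quantity: Q* - Q_tax = 8/3
DWL = (1/2) * tax * (Q* - Q_tax)
DWL = (1/2) * 4 * 8/3 = 16/3

16/3


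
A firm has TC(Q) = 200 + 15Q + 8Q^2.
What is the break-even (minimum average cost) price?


AC(Q) = 200/Q + 15 + 8Q
To minimize: dAC/dQ = -200/Q^2 + 8 = 0
Q^2 = 200/8 = 25
Q* = 5
Min AC = 200/5 + 15 + 8*5
Min AC = 40 + 15 + 40 = 95

95


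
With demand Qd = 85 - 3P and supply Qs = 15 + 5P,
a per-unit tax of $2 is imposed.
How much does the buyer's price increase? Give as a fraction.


With a per-unit tax, the buyer's price increase depends on relative slopes.
Supply slope: d = 5, Demand slope: b = 3
Buyer's price increase = d * tax / (b + d)
= 5 * 2 / (3 + 5)
= 10 / 8 = 5/4

5/4


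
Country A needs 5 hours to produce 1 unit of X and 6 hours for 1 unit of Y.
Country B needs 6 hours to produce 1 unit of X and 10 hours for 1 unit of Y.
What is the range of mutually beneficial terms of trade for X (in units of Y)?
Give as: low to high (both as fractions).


Opportunity cost of X for Country A = hours_X / hours_Y = 5/6 = 5/6 units of Y
Opportunity cost of X for Country B = hours_X / hours_Y = 6/10 = 3/5 units of Y
Terms of trade must be between the two opportunity costs.
Range: 3/5 to 5/6

3/5 to 5/6


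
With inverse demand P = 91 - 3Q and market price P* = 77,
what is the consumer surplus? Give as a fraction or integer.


Maximum willingness to pay (at Q=0): P_max = 91
Quantity demanded at P* = 77:
Q* = (91 - 77)/3 = 14/3
CS = (1/2) * Q* * (P_max - P*)
CS = (1/2) * 14/3 * (91 - 77)
CS = (1/2) * 14/3 * 14 = 98/3

98/3


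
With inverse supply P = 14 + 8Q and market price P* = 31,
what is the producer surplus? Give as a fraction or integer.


Minimum supply price (at Q=0): P_min = 14
Quantity supplied at P* = 31:
Q* = (31 - 14)/8 = 17/8
PS = (1/2) * Q* * (P* - P_min)
PS = (1/2) * 17/8 * (31 - 14)
PS = (1/2) * 17/8 * 17 = 289/16

289/16


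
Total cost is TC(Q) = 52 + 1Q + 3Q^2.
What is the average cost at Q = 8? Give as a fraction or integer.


TC(8) = 52 + 1*8 + 3*8^2
TC(8) = 52 + 8 + 192 = 252
AC = TC/Q = 252/8 = 63/2

63/2


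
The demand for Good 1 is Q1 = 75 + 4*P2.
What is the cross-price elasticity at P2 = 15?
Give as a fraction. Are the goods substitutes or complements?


dQ1/dP2 = 4
At P2 = 15: Q1 = 75 + 4*15 = 135
Exy = (dQ1/dP2)(P2/Q1) = 4 * 15 / 135 = 4/9
Since Exy > 0, the goods are substitutes.

4/9 (substitutes)


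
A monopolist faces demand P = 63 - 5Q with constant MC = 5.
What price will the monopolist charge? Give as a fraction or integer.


MR = 63 - 10Q
Set MR = MC: 63 - 10Q = 5
Q* = 29/5
Substitute into demand:
P* = 63 - 5*29/5 = 34

34


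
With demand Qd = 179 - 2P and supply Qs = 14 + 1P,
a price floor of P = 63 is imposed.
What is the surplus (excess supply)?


At P = 63:
Qd = 179 - 2*63 = 53
Qs = 14 + 1*63 = 77
Surplus = Qs - Qd = 77 - 53 = 24

24


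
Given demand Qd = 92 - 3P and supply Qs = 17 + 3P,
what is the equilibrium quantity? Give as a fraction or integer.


First find equilibrium price:
92 - 3P = 17 + 3P
P* = 75/6 = 25/2
Then substitute into demand:
Q* = 92 - 3 * 25/2 = 109/2

109/2


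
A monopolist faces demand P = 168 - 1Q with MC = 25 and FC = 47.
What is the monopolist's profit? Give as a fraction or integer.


MR = MC: 168 - 2Q = 25
Q* = 143/2
P* = 168 - 1*143/2 = 193/2
Profit = (P* - MC)*Q* - FC
= (193/2 - 25)*143/2 - 47
= 143/2*143/2 - 47
= 20449/4 - 47 = 20261/4

20261/4


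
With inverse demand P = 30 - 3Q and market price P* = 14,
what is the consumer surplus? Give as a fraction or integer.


Maximum willingness to pay (at Q=0): P_max = 30
Quantity demanded at P* = 14:
Q* = (30 - 14)/3 = 16/3
CS = (1/2) * Q* * (P_max - P*)
CS = (1/2) * 16/3 * (30 - 14)
CS = (1/2) * 16/3 * 16 = 128/3

128/3


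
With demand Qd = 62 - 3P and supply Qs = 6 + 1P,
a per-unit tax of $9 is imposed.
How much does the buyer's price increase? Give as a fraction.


With a per-unit tax, the buyer's price increase depends on relative slopes.
Supply slope: d = 1, Demand slope: b = 3
Buyer's price increase = d * tax / (b + d)
= 1 * 9 / (3 + 1)
= 9 / 4 = 9/4

9/4


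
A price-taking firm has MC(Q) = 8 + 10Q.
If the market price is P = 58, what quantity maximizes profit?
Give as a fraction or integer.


In perfect competition, profit is maximized where P = MC.
58 = 8 + 10Q
50 = 10Q
Q* = 50/10 = 5

5


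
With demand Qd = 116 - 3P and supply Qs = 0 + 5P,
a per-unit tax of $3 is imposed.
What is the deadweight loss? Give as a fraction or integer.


Pre-tax equilibrium quantity: Q* = 145/2
Post-tax equilibrium quantity: Q_tax = 535/8
Reduction in quantity: Q* - Q_tax = 45/8
DWL = (1/2) * tax * (Q* - Q_tax)
DWL = (1/2) * 3 * 45/8 = 135/16

135/16
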